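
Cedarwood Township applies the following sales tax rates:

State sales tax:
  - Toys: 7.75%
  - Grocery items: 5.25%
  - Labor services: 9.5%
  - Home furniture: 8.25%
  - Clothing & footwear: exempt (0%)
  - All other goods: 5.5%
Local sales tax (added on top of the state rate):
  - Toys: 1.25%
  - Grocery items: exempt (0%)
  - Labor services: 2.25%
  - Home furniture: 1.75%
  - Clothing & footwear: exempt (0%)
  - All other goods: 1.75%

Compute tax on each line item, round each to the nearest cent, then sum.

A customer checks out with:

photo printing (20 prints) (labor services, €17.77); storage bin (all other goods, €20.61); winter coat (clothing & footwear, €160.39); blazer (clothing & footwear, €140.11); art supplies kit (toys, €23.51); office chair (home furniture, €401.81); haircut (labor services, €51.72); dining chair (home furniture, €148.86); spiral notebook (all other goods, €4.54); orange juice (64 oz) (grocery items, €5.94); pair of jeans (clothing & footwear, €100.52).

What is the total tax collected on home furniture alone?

Office chair €401.81: home furniture → 8.25% + 1.75% local = 10% → €40.18
Dining chair €148.86: home furniture → 8.25% + 1.75% local = 10% → €14.89
Tax on home furniture = €40.18 + €14.89 = €55.07

€55.07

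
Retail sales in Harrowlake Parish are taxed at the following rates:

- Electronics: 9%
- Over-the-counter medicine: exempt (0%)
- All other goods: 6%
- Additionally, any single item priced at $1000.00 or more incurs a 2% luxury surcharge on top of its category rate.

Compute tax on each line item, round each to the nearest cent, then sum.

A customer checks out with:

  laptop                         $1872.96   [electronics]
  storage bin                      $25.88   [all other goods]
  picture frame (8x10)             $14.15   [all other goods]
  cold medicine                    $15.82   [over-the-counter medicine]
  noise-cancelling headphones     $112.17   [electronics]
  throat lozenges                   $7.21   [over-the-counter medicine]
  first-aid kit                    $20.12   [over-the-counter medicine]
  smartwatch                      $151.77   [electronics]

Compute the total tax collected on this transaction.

$232.19

Laptop $1872.96: electronics → 9% + 2% surcharge = 11% → $206.03
Storage bin $25.88: all other goods → 6% → $1.55
Picture frame (8x10) $14.15: all other goods → 6% → $0.85
Cold medicine $15.82: over-the-counter medicine → 0% → $0.00
Noise-cancelling headphones $112.17: electronics → 9% → $10.10
Throat lozenges $7.21: over-the-counter medicine → 0% → $0.00
First-aid kit $20.12: over-the-counter medicine → 0% → $0.00
Smartwatch $151.77: electronics → 9% → $13.66
Total tax = $206.03 + $1.55 + $0.85 + $10.10 + $13.66 = $232.19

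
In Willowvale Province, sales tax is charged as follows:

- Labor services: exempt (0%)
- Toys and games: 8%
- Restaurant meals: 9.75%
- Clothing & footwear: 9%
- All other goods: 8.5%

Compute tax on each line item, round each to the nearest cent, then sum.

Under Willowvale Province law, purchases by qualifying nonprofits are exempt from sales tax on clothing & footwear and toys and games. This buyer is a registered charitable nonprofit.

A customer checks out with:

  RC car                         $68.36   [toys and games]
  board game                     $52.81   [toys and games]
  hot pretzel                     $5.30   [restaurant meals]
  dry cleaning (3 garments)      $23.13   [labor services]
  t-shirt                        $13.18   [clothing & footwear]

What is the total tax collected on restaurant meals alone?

Hot pretzel $5.30: restaurant meals → 9.75% → $0.52
Tax on restaurant meals = $0.52

$0.52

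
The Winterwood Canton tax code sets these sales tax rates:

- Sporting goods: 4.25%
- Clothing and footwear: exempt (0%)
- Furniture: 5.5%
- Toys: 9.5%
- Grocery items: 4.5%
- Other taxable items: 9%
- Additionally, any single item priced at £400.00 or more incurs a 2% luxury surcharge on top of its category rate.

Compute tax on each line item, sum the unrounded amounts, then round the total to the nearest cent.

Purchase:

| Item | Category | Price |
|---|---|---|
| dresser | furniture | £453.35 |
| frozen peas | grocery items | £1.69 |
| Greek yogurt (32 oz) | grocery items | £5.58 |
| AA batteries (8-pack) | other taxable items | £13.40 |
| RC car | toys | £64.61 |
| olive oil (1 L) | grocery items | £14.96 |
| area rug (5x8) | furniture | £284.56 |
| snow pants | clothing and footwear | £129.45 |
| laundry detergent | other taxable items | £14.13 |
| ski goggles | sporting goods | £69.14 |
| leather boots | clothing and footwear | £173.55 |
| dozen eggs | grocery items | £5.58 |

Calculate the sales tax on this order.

Dresser £453.35: furniture → 5.5% + 2% surcharge = 7.5% → £34.00125
Frozen peas £1.69: grocery items → 4.5% → £0.07605
Greek yogurt (32 oz) £5.58: grocery items → 4.5% → £0.2511
AA batteries (8-pack) £13.40: other taxable items → 9% → £1.206
RC car £64.61: toys → 9.5% → £6.13795
Olive oil (1 L) £14.96: grocery items → 4.5% → £0.6732
Area rug (5x8) £284.56: furniture → 5.5% → £15.6508
Snow pants £129.45: clothing and footwear → 0% → £0.00
Laundry detergent £14.13: other taxable items → 9% → £1.2717
Ski goggles £69.14: sporting goods → 4.25% → £2.93845
Leather boots £173.55: clothing and footwear → 0% → £0.00
Dozen eggs £5.58: grocery items → 4.5% → £0.2511
Unrounded tax sum = £62.4576 → £62.46

£62.46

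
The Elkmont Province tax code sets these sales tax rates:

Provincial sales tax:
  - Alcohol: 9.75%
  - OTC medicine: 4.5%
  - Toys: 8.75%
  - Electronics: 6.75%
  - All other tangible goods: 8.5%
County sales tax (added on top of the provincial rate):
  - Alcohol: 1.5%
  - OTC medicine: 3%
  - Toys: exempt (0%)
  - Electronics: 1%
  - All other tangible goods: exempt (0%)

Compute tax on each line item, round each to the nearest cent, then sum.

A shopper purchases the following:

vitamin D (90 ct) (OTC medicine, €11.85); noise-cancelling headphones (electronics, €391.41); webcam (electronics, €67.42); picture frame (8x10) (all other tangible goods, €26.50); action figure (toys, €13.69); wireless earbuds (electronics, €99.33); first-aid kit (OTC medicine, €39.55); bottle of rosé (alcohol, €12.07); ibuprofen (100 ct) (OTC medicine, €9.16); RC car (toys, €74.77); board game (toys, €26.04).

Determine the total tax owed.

Vitamin D (90 ct) €11.85: OTC medicine → 4.5% + 3% county = 7.5% → €0.89
Noise-cancelling headphones €391.41: electronics → 6.75% + 1% county = 7.75% → €30.33
Webcam €67.42: electronics → 6.75% + 1% county = 7.75% → €5.23
Picture frame (8x10) €26.50: all other tangible goods → 8.5% + 0% county = 8.5% → €2.25
Action figure €13.69: toys → 8.75% + 0% county = 8.75% → €1.20
Wireless earbuds €99.33: electronics → 6.75% + 1% county = 7.75% → €7.70
First-aid kit €39.55: OTC medicine → 4.5% + 3% county = 7.5% → €2.97
Bottle of rosé €12.07: alcohol → 9.75% + 1.5% county = 11.25% → €1.36
Ibuprofen (100 ct) €9.16: OTC medicine → 4.5% + 3% county = 7.5% → €0.69
RC car €74.77: toys → 8.75% + 0% county = 8.75% → €6.54
Board game €26.04: toys → 8.75% + 0% county = 8.75% → €2.28
Total tax = €0.89 + €30.33 + €5.23 + €2.25 + €1.20 + €7.70 + €2.97 + €1.36 + €0.69 + €6.54 + €2.28 = €61.44

€61.44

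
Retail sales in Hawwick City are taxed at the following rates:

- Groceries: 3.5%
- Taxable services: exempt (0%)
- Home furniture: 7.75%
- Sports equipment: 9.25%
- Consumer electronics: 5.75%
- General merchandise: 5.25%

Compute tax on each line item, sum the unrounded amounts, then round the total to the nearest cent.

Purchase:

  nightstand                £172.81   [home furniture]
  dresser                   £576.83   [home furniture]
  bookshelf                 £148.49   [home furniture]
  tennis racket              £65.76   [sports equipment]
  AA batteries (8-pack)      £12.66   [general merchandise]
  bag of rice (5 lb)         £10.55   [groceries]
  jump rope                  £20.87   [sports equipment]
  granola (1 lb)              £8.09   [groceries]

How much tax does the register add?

Nightstand £172.81: home furniture → 7.75% → £13.392775
Dresser £576.83: home furniture → 7.75% → £44.704325
Bookshelf £148.49: home furniture → 7.75% → £11.507975
Tennis racket £65.76: sports equipment → 9.25% → £6.0828
AA batteries (8-pack) £12.66: general merchandise → 5.25% → £0.66465
Bag of rice (5 lb) £10.55: groceries → 3.5% → £0.36925
Jump rope £20.87: sports equipment → 9.25% → £1.930475
Granola (1 lb) £8.09: groceries → 3.5% → £0.28315
Unrounded tax sum = £78.9354 → £78.94

£78.94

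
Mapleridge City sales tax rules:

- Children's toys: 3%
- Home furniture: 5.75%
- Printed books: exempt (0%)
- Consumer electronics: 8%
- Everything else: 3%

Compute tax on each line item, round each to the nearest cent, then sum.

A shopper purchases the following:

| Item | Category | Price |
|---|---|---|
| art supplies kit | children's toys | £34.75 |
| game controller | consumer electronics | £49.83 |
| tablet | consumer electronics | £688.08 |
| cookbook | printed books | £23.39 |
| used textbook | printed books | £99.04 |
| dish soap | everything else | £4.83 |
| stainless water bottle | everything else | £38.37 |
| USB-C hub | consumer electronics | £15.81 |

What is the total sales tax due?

Art supplies kit £34.75: children's toys → 3% → £1.04
Game controller £49.83: consumer electronics → 8% → £3.99
Tablet £688.08: consumer electronics → 8% → £55.05
Cookbook £23.39: printed books → 0% → £0.00
Used textbook £99.04: printed books → 0% → £0.00
Dish soap £4.83: everything else → 3% → £0.14
Stainless water bottle £38.37: everything else → 3% → £1.15
USB-C hub £15.81: consumer electronics → 8% → £1.26
Total tax = £1.04 + £3.99 + £55.05 + £0.14 + £1.15 + £1.26 = £62.63

£62.63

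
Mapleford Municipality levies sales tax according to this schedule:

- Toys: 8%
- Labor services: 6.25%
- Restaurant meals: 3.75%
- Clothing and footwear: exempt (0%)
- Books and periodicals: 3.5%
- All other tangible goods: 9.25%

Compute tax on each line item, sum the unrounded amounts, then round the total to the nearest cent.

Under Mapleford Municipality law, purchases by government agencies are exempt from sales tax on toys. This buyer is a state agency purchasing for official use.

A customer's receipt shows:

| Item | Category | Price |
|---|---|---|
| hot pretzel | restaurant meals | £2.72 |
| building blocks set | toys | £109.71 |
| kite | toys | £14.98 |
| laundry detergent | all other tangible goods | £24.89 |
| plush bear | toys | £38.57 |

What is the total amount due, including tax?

Hot pretzel £2.72: restaurant meals → 3.75% → £0.102
Building blocks set £109.71: toys, buyer-exempt → 0% → £0.00
Kite £14.98: toys, buyer-exempt → 0% → £0.00
Laundry detergent £24.89: all other tangible goods → 9.25% → £2.302325
Plush bear £38.57: toys, buyer-exempt → 0% → £0.00
Subtotal = £190.87; unrounded tax = £2.404325 → £2.40; total due = £193.27

£193.27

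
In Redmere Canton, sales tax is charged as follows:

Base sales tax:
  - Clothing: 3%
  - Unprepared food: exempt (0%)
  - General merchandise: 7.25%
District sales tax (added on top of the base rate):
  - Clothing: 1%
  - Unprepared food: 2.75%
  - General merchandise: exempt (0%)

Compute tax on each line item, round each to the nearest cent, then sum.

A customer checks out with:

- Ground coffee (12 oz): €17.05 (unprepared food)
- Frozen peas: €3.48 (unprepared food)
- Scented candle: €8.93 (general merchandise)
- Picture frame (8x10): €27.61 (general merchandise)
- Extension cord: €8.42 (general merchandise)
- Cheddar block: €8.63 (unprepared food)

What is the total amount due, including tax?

Ground coffee (12 oz) €17.05: unprepared food → 0% + 2.75% district = 2.75% → €0.47
Frozen peas €3.48: unprepared food → 0% + 2.75% district = 2.75% → €0.10
Scented candle €8.93: general merchandise → 7.25% + 0% district = 7.25% → €0.65
Picture frame (8x10) €27.61: general merchandise → 7.25% + 0% district = 7.25% → €2.00
Extension cord €8.42: general merchandise → 7.25% + 0% district = 7.25% → €0.61
Cheddar block €8.63: unprepared food → 0% + 2.75% district = 2.75% → €0.24
Subtotal = €74.12; tax = €4.07; total due = €78.19

€78.19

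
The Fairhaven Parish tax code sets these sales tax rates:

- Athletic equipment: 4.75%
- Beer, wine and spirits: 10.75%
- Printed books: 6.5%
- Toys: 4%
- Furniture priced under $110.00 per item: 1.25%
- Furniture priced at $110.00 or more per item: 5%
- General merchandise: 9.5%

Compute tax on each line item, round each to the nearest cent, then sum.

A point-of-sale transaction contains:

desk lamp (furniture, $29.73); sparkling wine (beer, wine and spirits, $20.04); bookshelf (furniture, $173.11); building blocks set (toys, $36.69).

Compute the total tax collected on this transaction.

$12.65

Desk lamp $29.73: furniture, under $110.00 → 1.25% → $0.37
Sparkling wine $20.04: beer, wine and spirits → 10.75% → $2.15
Bookshelf $173.11: furniture, $110.00 or more → 5% → $8.66
Building blocks set $36.69: toys → 4% → $1.47
Total tax = $0.37 + $2.15 + $8.66 + $1.47 = $12.65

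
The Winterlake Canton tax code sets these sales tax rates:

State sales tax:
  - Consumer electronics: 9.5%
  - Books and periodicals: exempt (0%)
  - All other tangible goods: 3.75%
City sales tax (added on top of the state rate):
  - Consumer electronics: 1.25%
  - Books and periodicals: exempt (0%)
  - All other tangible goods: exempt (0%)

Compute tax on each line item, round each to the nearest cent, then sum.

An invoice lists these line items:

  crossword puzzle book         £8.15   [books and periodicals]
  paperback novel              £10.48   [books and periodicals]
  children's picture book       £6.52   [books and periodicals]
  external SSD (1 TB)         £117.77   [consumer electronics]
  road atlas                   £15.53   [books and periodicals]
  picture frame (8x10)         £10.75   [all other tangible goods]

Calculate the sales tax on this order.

Crossword puzzle book £8.15: books and periodicals → 0% + 0% city = 0% → £0.00
Paperback novel £10.48: books and periodicals → 0% + 0% city = 0% → £0.00
Children's picture book £6.52: books and periodicals → 0% + 0% city = 0% → £0.00
External SSD (1 TB) £117.77: consumer electronics → 9.5% + 1.25% city = 10.75% → £12.66
Road atlas £15.53: books and periodicals → 0% + 0% city = 0% → £0.00
Picture frame (8x10) £10.75: all other tangible goods → 3.75% + 0% city = 3.75% → £0.40
Total tax = £12.66 + £0.40 = £13.06

£13.06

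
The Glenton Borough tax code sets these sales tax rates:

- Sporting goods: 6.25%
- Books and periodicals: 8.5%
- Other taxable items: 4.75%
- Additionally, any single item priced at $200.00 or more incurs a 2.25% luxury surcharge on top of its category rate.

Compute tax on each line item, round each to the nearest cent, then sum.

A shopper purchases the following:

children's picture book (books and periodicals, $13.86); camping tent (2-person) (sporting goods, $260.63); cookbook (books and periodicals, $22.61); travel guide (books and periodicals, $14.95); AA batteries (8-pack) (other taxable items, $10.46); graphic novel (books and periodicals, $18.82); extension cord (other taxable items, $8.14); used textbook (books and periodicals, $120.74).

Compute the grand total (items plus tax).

Children's picture book $13.86: books and periodicals → 8.5% → $1.18
Camping tent (2-person) $260.63: sporting goods → 6.25% + 2.25% surcharge = 8.5% → $22.15
Cookbook $22.61: books and periodicals → 8.5% → $1.92
Travel guide $14.95: books and periodicals → 8.5% → $1.27
AA batteries (8-pack) $10.46: other taxable items → 4.75% → $0.50
Graphic novel $18.82: books and periodicals → 8.5% → $1.60
Extension cord $8.14: other taxable items → 4.75% → $0.39
Used textbook $120.74: books and periodicals → 8.5% → $10.26
Subtotal = $470.21; tax = $39.27; total due = $509.48

$509.48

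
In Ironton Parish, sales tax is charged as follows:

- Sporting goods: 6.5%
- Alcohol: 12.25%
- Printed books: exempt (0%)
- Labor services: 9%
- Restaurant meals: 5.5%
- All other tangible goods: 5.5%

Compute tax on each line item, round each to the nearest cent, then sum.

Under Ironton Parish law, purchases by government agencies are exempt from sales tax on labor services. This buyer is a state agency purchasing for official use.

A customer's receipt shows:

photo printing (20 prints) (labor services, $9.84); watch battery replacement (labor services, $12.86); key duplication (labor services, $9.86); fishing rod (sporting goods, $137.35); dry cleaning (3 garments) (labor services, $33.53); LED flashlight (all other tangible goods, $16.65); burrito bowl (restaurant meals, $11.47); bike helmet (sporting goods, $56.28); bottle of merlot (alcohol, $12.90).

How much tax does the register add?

$15.72

Photo printing (20 prints) $9.84: labor services, buyer-exempt → 0% → $0.00
Watch battery replacement $12.86: labor services, buyer-exempt → 0% → $0.00
Key duplication $9.86: labor services, buyer-exempt → 0% → $0.00
Fishing rod $137.35: sporting goods → 6.5% → $8.93
Dry cleaning (3 garments) $33.53: labor services, buyer-exempt → 0% → $0.00
LED flashlight $16.65: all other tangible goods → 5.5% → $0.92
Burrito bowl $11.47: restaurant meals → 5.5% → $0.63
Bike helmet $56.28: sporting goods → 6.5% → $3.66
Bottle of merlot $12.90: alcohol → 12.25% → $1.58
Total tax = $8.93 + $0.92 + $0.63 + $3.66 + $1.58 = $15.72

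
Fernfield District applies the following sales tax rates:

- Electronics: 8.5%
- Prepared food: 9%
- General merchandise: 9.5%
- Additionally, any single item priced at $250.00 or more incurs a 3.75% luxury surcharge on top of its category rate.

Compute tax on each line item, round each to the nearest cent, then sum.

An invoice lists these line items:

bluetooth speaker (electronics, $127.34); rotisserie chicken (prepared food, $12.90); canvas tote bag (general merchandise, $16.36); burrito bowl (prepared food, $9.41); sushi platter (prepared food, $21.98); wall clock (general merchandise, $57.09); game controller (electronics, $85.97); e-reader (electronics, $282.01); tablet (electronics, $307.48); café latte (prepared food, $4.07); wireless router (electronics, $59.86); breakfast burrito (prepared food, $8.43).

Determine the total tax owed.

Bluetooth speaker $127.34: electronics → 8.5% → $10.82
Rotisserie chicken $12.90: prepared food → 9% → $1.16
Canvas tote bag $16.36: general merchandise → 9.5% → $1.55
Burrito bowl $9.41: prepared food → 9% → $0.85
Sushi platter $21.98: prepared food → 9% → $1.98
Wall clock $57.09: general merchandise → 9.5% → $5.42
Game controller $85.97: electronics → 8.5% → $7.31
E-reader $282.01: electronics → 8.5% + 3.75% surcharge = 12.25% → $34.55
Tablet $307.48: electronics → 8.5% + 3.75% surcharge = 12.25% → $37.67
Café latte $4.07: prepared food → 9% → $0.37
Wireless router $59.86: electronics → 8.5% → $5.09
Breakfast burrito $8.43: prepared food → 9% → $0.76
Total tax = $10.82 + $1.16 + $1.55 + $0.85 + $1.98 + $5.42 + $7.31 + $34.55 + $37.67 + $0.37 + $5.09 + $0.76 = $107.53

$107.53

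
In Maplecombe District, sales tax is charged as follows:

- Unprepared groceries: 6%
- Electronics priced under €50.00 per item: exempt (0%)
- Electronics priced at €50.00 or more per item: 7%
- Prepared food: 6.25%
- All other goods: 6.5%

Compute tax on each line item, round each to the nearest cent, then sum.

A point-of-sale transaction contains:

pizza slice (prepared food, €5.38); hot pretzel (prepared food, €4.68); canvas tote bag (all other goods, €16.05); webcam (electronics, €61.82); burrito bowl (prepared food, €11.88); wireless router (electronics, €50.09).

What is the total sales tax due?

€10.25

Pizza slice €5.38: prepared food → 6.25% → €0.34
Hot pretzel €4.68: prepared food → 6.25% → €0.29
Canvas tote bag €16.05: all other goods → 6.5% → €1.04
Webcam €61.82: electronics, €50.00 or more → 7% → €4.33
Burrito bowl €11.88: prepared food → 6.25% → €0.74
Wireless router €50.09: electronics, €50.00 or more → 7% → €3.51
Total tax = €0.34 + €0.29 + €1.04 + €4.33 + €0.74 + €3.51 = €10.25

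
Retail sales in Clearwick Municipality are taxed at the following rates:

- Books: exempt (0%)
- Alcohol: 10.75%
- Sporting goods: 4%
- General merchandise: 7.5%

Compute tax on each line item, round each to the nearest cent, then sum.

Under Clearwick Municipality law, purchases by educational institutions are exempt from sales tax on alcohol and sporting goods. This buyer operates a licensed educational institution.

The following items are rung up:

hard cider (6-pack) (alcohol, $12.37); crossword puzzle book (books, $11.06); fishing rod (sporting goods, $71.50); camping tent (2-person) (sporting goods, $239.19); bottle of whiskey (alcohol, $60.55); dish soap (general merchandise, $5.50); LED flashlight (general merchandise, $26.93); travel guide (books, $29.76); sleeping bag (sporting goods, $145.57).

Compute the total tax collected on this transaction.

Hard cider (6-pack) $12.37: alcohol, buyer-exempt → 0% → $0.00
Crossword puzzle book $11.06: books → 0% → $0.00
Fishing rod $71.50: sporting goods, buyer-exempt → 0% → $0.00
Camping tent (2-person) $239.19: sporting goods, buyer-exempt → 0% → $0.00
Bottle of whiskey $60.55: alcohol, buyer-exempt → 0% → $0.00
Dish soap $5.50: general merchandise → 7.5% → $0.41
LED flashlight $26.93: general merchandise → 7.5% → $2.02
Travel guide $29.76: books → 0% → $0.00
Sleeping bag $145.57: sporting goods, buyer-exempt → 0% → $0.00
Total tax = $0.41 + $2.02 = $2.43

$2.43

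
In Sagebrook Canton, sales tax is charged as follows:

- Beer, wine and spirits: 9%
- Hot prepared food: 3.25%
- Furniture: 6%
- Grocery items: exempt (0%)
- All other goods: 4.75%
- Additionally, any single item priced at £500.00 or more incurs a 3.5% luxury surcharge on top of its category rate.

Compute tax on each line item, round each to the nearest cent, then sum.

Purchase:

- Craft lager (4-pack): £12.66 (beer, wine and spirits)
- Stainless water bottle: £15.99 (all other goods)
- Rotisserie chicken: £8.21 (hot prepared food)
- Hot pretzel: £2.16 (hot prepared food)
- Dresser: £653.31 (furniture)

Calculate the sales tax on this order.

£64.30

Craft lager (4-pack) £12.66: beer, wine and spirits → 9% → £1.14
Stainless water bottle £15.99: all other goods → 4.75% → £0.76
Rotisserie chicken £8.21: hot prepared food → 3.25% → £0.27
Hot pretzel £2.16: hot prepared food → 3.25% → £0.07
Dresser £653.31: furniture → 6% + 3.5% surcharge = 9.5% → £62.06
Total tax = £1.14 + £0.76 + £0.27 + £0.07 + £62.06 = £64.30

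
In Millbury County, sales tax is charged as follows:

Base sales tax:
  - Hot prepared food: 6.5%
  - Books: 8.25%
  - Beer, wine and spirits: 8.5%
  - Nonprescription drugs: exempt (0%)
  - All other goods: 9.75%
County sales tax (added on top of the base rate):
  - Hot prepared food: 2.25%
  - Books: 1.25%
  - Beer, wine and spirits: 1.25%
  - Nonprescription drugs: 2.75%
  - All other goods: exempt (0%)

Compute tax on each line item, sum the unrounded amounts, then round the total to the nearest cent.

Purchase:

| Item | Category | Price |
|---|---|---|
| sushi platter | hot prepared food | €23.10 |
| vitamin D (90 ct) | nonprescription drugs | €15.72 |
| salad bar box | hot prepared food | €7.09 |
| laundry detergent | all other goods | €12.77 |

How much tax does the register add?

Sushi platter €23.10: hot prepared food → 6.5% + 2.25% county = 8.75% → €2.02125
Vitamin D (90 ct) €15.72: nonprescription drugs → 0% + 2.75% county = 2.75% → €0.4323
Salad bar box €7.09: hot prepared food → 6.5% + 2.25% county = 8.75% → €0.620375
Laundry detergent €12.77: all other goods → 9.75% + 0% county = 9.75% → €1.245075
Unrounded tax sum = €4.319 → €4.32

€4.32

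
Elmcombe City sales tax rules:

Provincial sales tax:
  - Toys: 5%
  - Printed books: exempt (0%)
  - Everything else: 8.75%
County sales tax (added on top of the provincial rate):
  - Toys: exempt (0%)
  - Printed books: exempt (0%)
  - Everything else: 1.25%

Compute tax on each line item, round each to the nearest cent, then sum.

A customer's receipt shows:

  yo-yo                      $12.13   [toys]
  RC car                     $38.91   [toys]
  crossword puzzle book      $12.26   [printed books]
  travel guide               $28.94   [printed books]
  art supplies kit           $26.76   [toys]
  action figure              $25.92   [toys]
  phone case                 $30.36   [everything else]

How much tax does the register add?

Yo-yo $12.13: toys → 5% + 0% county = 5% → $0.61
RC car $38.91: toys → 5% + 0% county = 5% → $1.95
Crossword puzzle book $12.26: printed books → 0% + 0% county = 0% → $0.00
Travel guide $28.94: printed books → 0% + 0% county = 0% → $0.00
Art supplies kit $26.76: toys → 5% + 0% county = 5% → $1.34
Action figure $25.92: toys → 5% + 0% county = 5% → $1.30
Phone case $30.36: everything else → 8.75% + 1.25% county = 10% → $3.04
Total tax = $0.61 + $1.95 + $1.34 + $1.30 + $3.04 = $8.24

$8.24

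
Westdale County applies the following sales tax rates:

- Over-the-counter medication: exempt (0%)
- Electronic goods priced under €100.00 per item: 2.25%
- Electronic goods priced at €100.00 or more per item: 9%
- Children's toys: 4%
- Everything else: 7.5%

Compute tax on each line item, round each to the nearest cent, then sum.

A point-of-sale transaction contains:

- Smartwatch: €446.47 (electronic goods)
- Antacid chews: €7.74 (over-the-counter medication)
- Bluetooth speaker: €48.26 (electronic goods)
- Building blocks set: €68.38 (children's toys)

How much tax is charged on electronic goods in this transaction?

Smartwatch €446.47: electronic goods, €100.00 or more → 9% → €40.18
Bluetooth speaker €48.26: electronic goods, under €100.00 → 2.25% → €1.09
Tax on electronic goods = €40.18 + €1.09 = €41.27

€41.27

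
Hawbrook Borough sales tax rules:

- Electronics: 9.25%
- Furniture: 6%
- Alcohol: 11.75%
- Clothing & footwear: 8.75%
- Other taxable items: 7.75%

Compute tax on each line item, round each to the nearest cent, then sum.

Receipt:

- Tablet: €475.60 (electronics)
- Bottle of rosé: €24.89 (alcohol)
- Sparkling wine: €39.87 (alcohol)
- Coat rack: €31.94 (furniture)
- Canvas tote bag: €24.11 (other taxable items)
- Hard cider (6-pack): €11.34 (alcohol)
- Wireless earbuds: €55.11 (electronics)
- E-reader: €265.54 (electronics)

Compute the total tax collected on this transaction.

Tablet €475.60: electronics → 9.25% → €43.99
Bottle of rosé €24.89: alcohol → 11.75% → €2.92
Sparkling wine €39.87: alcohol → 11.75% → €4.68
Coat rack €31.94: furniture → 6% → €1.92
Canvas tote bag €24.11: other taxable items → 7.75% → €1.87
Hard cider (6-pack) €11.34: alcohol → 11.75% → €1.33
Wireless earbuds €55.11: electronics → 9.25% → €5.10
E-reader €265.54: electronics → 9.25% → €24.56
Total tax = €43.99 + €2.92 + €4.68 + €1.92 + €1.87 + €1.33 + €5.10 + €24.56 = €86.37

€86.37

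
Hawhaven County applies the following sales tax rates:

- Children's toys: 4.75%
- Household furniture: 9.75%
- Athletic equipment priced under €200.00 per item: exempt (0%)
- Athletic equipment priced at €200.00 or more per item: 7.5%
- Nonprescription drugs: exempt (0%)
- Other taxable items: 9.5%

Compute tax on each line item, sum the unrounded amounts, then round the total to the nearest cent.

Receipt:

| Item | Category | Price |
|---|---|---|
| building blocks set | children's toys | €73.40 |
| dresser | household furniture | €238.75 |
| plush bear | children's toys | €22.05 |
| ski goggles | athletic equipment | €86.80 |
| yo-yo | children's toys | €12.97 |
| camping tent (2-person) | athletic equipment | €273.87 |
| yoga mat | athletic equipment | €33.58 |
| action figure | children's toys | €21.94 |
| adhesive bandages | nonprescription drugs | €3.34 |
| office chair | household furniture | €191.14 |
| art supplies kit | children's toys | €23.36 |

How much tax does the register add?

Building blocks set €73.40: children's toys → 4.75% → €3.4865
Dresser €238.75: household furniture → 9.75% → €23.278125
Plush bear €22.05: children's toys → 4.75% → €1.047375
Ski goggles €86.80: athletic equipment, under €200.00 → 0% → €0.00
Yo-yo €12.97: children's toys → 4.75% → €0.616075
Camping tent (2-person) €273.87: athletic equipment, €200.00 or more → 7.5% → €20.54025
Yoga mat €33.58: athletic equipment, under €200.00 → 0% → €0.00
Action figure €21.94: children's toys → 4.75% → €1.04215
Adhesive bandages €3.34: nonprescription drugs → 0% → €0.00
Office chair €191.14: household furniture → 9.75% → €18.63615
Art supplies kit €23.36: children's toys → 4.75% → €1.1096
Unrounded tax sum = €69.756225 → €69.76

€69.76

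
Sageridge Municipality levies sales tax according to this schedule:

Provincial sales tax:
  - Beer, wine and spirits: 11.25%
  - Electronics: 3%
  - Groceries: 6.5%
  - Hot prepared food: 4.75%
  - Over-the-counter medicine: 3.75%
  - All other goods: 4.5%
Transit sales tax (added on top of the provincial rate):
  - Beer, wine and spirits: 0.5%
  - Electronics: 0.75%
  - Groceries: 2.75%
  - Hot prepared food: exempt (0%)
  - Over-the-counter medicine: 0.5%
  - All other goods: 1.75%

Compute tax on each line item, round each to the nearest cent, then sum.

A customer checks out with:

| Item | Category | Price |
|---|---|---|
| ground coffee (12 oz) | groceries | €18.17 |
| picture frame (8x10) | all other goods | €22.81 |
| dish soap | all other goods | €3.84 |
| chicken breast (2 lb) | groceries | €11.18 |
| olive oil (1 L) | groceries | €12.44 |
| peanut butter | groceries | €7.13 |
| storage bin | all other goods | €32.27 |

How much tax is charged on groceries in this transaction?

€4.52

Ground coffee (12 oz) €18.17: groceries → 6.5% + 2.75% transit = 9.25% → €1.68
Chicken breast (2 lb) €11.18: groceries → 6.5% + 2.75% transit = 9.25% → €1.03
Olive oil (1 L) €12.44: groceries → 6.5% + 2.75% transit = 9.25% → €1.15
Peanut butter €7.13: groceries → 6.5% + 2.75% transit = 9.25% → €0.66
Tax on groceries = €1.68 + €1.03 + €1.15 + €0.66 = €4.52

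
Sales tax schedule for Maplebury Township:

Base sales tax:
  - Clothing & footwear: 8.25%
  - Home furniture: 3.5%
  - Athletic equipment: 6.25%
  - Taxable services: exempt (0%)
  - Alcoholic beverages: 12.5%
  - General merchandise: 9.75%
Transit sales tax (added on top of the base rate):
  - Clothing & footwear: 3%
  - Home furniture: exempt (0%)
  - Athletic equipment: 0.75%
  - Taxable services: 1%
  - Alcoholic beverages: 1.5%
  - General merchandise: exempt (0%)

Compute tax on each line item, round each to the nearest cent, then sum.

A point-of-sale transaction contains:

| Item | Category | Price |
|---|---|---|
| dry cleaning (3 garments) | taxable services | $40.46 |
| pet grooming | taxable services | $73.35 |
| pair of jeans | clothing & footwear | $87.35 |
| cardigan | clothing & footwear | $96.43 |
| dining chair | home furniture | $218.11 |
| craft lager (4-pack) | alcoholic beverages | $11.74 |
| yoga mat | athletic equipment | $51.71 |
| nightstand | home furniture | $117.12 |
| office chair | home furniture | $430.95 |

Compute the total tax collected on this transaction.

Dry cleaning (3 garments) $40.46: taxable services → 0% + 1% transit = 1% → $0.40
Pet grooming $73.35: taxable services → 0% + 1% transit = 1% → $0.73
Pair of jeans $87.35: clothing & footwear → 8.25% + 3% transit = 11.25% → $9.83
Cardigan $96.43: clothing & footwear → 8.25% + 3% transit = 11.25% → $10.85
Dining chair $218.11: home furniture → 3.5% + 0% transit = 3.5% → $7.63
Craft lager (4-pack) $11.74: alcoholic beverages → 12.5% + 1.5% transit = 14% → $1.64
Yoga mat $51.71: athletic equipment → 6.25% + 0.75% transit = 7% → $3.62
Nightstand $117.12: home furniture → 3.5% + 0% transit = 3.5% → $4.10
Office chair $430.95: home furniture → 3.5% + 0% transit = 3.5% → $15.08
Total tax = $0.40 + $0.73 + $9.83 + $10.85 + $7.63 + $1.64 + $3.62 + $4.10 + $15.08 = $53.88

$53.88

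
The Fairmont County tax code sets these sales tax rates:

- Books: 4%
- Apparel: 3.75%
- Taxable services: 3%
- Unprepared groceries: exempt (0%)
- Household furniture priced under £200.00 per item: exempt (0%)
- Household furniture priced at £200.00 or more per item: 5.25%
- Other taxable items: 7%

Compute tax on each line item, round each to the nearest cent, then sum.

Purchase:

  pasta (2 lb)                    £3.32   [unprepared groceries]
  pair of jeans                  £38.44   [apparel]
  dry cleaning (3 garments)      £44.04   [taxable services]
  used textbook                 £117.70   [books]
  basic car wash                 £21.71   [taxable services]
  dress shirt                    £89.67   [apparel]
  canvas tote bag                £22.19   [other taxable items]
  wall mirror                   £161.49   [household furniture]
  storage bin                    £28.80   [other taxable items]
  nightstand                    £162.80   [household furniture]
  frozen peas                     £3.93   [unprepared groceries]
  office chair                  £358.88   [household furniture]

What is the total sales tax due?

Pasta (2 lb) £3.32: unprepared groceries → 0% → £0.00
Pair of jeans £38.44: apparel → 3.75% → £1.44
Dry cleaning (3 garments) £44.04: taxable services → 3% → £1.32
Used textbook £117.70: books → 4% → £4.71
Basic car wash £21.71: taxable services → 3% → £0.65
Dress shirt £89.67: apparel → 3.75% → £3.36
Canvas tote bag £22.19: other taxable items → 7% → £1.55
Wall mirror £161.49: household furniture, under £200.00 → 0% → £0.00
Storage bin £28.80: other taxable items → 7% → £2.02
Nightstand £162.80: household furniture, under £200.00 → 0% → £0.00
Frozen peas £3.93: unprepared groceries → 0% → £0.00
Office chair £358.88: household furniture, £200.00 or more → 5.25% → £18.84
Total tax = £1.44 + £1.32 + £4.71 + £0.65 + £3.36 + £1.55 + £2.02 + £18.84 = £33.89

£33.89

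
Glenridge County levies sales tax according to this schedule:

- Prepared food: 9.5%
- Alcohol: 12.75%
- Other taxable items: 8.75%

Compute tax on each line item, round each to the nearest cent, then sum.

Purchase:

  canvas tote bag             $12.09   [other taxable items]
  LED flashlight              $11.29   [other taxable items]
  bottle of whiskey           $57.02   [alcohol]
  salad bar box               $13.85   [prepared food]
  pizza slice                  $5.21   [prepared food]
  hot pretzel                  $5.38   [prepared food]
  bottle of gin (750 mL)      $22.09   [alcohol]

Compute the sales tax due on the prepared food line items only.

$2.32

Salad bar box $13.85: prepared food → 9.5% → $1.32
Pizza slice $5.21: prepared food → 9.5% → $0.49
Hot pretzel $5.38: prepared food → 9.5% → $0.51
Tax on prepared food = $1.32 + $0.49 + $0.51 = $2.32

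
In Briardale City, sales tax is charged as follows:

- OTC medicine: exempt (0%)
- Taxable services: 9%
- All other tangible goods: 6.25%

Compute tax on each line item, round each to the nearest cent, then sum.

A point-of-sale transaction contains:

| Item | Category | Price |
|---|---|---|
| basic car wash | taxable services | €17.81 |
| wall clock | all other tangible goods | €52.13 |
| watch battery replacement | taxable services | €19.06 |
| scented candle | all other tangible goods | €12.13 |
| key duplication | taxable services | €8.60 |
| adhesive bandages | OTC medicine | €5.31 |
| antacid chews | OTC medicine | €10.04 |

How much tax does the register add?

Basic car wash €17.81: taxable services → 9% → €1.60
Wall clock €52.13: all other tangible goods → 6.25% → €3.26
Watch battery replacement €19.06: taxable services → 9% → €1.72
Scented candle €12.13: all other tangible goods → 6.25% → €0.76
Key duplication €8.60: taxable services → 9% → €0.77
Adhesive bandages €5.31: OTC medicine → 0% → €0.00
Antacid chews €10.04: OTC medicine → 0% → €0.00
Total tax = €1.60 + €3.26 + €1.72 + €0.76 + €0.77 = €8.11

€8.11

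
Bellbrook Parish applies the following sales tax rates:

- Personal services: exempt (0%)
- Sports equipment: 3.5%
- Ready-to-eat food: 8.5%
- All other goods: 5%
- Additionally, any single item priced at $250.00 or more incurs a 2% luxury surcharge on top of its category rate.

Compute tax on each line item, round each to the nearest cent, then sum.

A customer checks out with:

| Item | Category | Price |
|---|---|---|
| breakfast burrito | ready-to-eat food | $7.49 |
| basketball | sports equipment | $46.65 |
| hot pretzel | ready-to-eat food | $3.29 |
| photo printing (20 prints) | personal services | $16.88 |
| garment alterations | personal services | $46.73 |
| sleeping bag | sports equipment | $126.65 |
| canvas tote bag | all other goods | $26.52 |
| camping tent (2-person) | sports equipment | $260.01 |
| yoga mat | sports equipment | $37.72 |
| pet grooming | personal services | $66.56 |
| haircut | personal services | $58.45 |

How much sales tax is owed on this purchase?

Breakfast burrito $7.49: ready-to-eat food → 8.5% → $0.64
Basketball $46.65: sports equipment → 3.5% → $1.63
Hot pretzel $3.29: ready-to-eat food → 8.5% → $0.28
Photo printing (20 prints) $16.88: personal services → 0% → $0.00
Garment alterations $46.73: personal services → 0% → $0.00
Sleeping bag $126.65: sports equipment → 3.5% → $4.43
Canvas tote bag $26.52: all other goods → 5% → $1.33
Camping tent (2-person) $260.01: sports equipment → 3.5% + 2% surcharge = 5.5% → $14.30
Yoga mat $37.72: sports equipment → 3.5% → $1.32
Pet grooming $66.56: personal services → 0% → $0.00
Haircut $58.45: personal services → 0% → $0.00
Total tax = $0.64 + $1.63 + $0.28 + $4.43 + $1.33 + $14.30 + $1.32 = $23.93

$23.93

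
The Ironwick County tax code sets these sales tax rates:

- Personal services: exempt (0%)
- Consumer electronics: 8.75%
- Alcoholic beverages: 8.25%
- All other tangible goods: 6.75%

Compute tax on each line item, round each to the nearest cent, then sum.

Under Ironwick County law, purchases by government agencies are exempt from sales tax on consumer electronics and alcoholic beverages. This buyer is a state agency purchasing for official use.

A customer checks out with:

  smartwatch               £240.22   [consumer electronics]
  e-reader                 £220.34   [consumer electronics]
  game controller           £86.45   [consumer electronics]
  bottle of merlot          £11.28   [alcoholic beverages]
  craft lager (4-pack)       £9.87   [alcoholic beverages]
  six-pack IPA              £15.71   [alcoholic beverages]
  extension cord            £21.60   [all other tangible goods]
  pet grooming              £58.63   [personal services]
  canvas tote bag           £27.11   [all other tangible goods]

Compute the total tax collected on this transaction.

Smartwatch £240.22: consumer electronics, buyer-exempt → 0% → £0.00
E-reader £220.34: consumer electronics, buyer-exempt → 0% → £0.00
Game controller £86.45: consumer electronics, buyer-exempt → 0% → £0.00
Bottle of merlot £11.28: alcoholic beverages, buyer-exempt → 0% → £0.00
Craft lager (4-pack) £9.87: alcoholic beverages, buyer-exempt → 0% → £0.00
Six-pack IPA £15.71: alcoholic beverages, buyer-exempt → 0% → £0.00
Extension cord £21.60: all other tangible goods → 6.75% → £1.46
Pet grooming £58.63: personal services → 0% → £0.00
Canvas tote bag £27.11: all other tangible goods → 6.75% → £1.83
Total tax = £1.46 + £1.83 = £3.29

£3.29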